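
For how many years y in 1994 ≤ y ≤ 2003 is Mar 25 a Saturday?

2

Day of week of March 25 in each year:
1994: Fri, 1995: Sat ✓, 1996: Mon, 1997: Tue, 1998: Wed, 1999: Thu, 2000: Sat ✓, 2001: Sun, 2002: Mon, 2003: Tue
Saturdays: 1995, 2000.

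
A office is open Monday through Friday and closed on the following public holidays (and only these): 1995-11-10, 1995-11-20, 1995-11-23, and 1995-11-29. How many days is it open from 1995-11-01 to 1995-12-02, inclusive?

1995-11-01 is a Wednesday.
From 1995-11-01 to 1995-12-02 is 32 days inclusive.
32 = 7 × 4 + 4, so there are 4 full weeks plus 4 extra days.
Each full week contributes 5 weekdays (Mon–Fri): 4 × 5 = 20.
The 4 extra days are Wed, Thu, Fri, Sat — 3 of them qualify.
Total: 20 + 3 = 23.
Holidays: 1995-11-10 (Fri); 1995-11-20 (Mon); 1995-11-23 (Thu); 1995-11-29 (Wed).
All 4 holidays fall on weekdays, so subtract 4.
Business days: 23 − 4 = 19.

19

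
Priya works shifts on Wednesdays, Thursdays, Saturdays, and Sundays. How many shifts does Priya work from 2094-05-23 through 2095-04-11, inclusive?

185

2094-05-23 is a Sunday.
From 2094-05-23 to 2095-04-11 is 324 days inclusive.
324 = 7 × 46 + 2, so there are 46 full weeks plus 2 extra days.
Each full week contributes 4 days from the set (Wed, Thu, Sat, Sun): 46 × 4 = 184.
The 2 extra days are Sun, Mon — 1 of them qualifies.
Total: 184 + 1 = 185.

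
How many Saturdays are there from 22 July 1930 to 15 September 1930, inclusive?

8

22 July 1930 is a Tuesday.
The range spans 56 days (inclusive of both endpoints).
56 = 7 × 8, so the span is exactly 8 full weeks.
Each full week contributes one Saturday: 8 so far.
Total: 8.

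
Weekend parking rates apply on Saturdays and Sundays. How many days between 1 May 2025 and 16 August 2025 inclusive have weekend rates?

31

1 May 2025 is a Thursday.
From 1 May 2025 to 16 August 2025 is 108 days inclusive.
108 = 7 × 15 + 3, so there are 15 full weeks plus 3 extra days.
Each full week contributes 2 weekend days (Sat, Sun): 15 × 2 = 30.
The 3 extra days are Thu, Fri, Sat — 1 of them qualifies.
Total: 30 + 1 = 31.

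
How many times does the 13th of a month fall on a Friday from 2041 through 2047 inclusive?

Friday-the-13ths by year:
2041: Sep, Dec
2042: Jun
2043: Feb, Mar, Nov
2044: May
2045: Jan, Oct
2046: Apr, Jul
2047: Sep, Dec

13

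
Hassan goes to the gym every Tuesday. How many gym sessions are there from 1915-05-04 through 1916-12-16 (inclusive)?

85 Tuesdays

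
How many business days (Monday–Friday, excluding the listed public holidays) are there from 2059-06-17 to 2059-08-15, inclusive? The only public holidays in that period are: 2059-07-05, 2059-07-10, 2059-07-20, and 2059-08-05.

42 business days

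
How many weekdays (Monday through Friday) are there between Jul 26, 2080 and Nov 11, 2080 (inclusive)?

77 weekdays

Jul 26, 2080 is a Friday.
From Jul 26, 2080 to Nov 11, 2080 is 109 days inclusive.
109 = 7 × 15 + 4, so there are 15 full weeks plus 4 extra days.
Each full week contributes 5 weekdays (Mon–Fri): 15 × 5 = 75.
The 4 extra days are Friday, Saturday, Sunday, Monday — 2 of them qualify.
Total: 75 + 2 = 77.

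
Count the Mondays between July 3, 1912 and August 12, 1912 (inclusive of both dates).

July 3, 1912 is a Wednesday.
From July 3, 1912 to August 12, 1912 is 41 days inclusive.
41 = 7 × 5 + 6, so there are 5 full weeks plus 6 extra days.
Each full week contributes one Monday: 5 so far.
The 6 extra days are Wednesday, Thursday, Friday, Saturday, Sunday, Monday — 1 of them qualifies.
Total: 5 + 1 = 6.

6 Mondays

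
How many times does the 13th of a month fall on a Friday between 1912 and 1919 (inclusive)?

13

Friday-the-13ths by year:
1912: Sep, Dec
1913: Jun
1914: Feb, Mar, Nov
1915: Aug
1916: Oct
1917: Apr, Jul
1918: Sep, Dec
1919: Jun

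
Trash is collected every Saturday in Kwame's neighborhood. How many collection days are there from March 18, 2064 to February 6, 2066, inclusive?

99 Saturdays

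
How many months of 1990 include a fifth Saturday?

A month has five Saturdays exactly when Saturday falls within its first (length − 28) days.
Jan: 31 days, starts Mon → 5 of Mon, Tue, Wed
Feb: 28 days, starts Thu → 5 of (none)
Mar: 31 days, starts Thu → 5 of Thu, Fri, Sat ✓
Apr: 30 days, starts Sun → 5 of Sun, Mon
May: 31 days, starts Tue → 5 of Tue, Wed, Thu
Jun: 30 days, starts Fri → 5 of Fri, Sat ✓
Jul: 31 days, starts Sun → 5 of Sun, Mon, Tue
Aug: 31 days, starts Wed → 5 of Wed, Thu, Fri
Sep: 30 days, starts Sat → 5 of Sat, Sun ✓
Oct: 31 days, starts Mon → 5 of Mon, Tue, Wed
Nov: 30 days, starts Thu → 5 of Thu, Fri
Dec: 31 days, starts Sat → 5 of Sat, Sun, Mon ✓
Months with five Saturdays: Mar, Jun, Sep, Dec.

4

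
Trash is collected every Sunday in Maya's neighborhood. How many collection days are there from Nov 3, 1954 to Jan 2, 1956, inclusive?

Nov 3, 1954 is a Wednesday.
From Nov 3, 1954 to Jan 2, 1956 is 426 days inclusive.
426 = 7 × 60 + 6, so there are 60 full weeks plus 6 extra days.
Each full week contributes one Sunday: 60 so far.
The 6 extra days are Wednesday, Thursday, Friday, Saturday, Sunday, Monday — 1 of them qualifies.
Total: 60 + 1 = 61.

61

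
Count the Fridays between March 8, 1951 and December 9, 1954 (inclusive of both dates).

196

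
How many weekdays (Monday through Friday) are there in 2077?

261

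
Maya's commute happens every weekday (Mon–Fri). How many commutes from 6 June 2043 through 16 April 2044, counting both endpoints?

6 June 2043 is a Saturday.
From 6 June 2043 to 16 April 2044 is 316 days inclusive.
316 = 7 × 45 + 1, so there are 45 full weeks plus 1 extra day.
Each full week contributes 5 weekdays (Mon–Fri): 45 × 5 = 225.
The 1 extra day is Saturday — none qualify.
Total: 225 + 0 = 225.

225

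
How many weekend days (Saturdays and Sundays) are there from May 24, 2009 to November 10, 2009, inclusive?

May 24, 2009 is a Sunday.
The range spans 171 days (inclusive of both endpoints).
171 = 7 × 24 + 3, so there are 24 full weeks plus 3 extra days.
Each full week contributes 2 weekend days (Sat, Sun): 24 × 2 = 48.
The 3 extra days are Sunday, Monday, Tuesday — 1 of them qualifies.
Total: 48 + 1 = 49.

49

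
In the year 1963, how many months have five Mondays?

A month has five Mondays exactly when Monday falls within its first (length − 28) days.
Jan: 31 days, starts Tue → 5 of Tue, Wed, Thu
Feb: 28 days, starts Fri → 5 of (none)
Mar: 31 days, starts Fri → 5 of Fri, Sat, Sun
Apr: 30 days, starts Mon → 5 of Mon, Tue ✓
May: 31 days, starts Wed → 5 of Wed, Thu, Fri
Jun: 30 days, starts Sat → 5 of Sat, Sun
Jul: 31 days, starts Mon → 5 of Mon, Tue, Wed ✓
Aug: 31 days, starts Thu → 5 of Thu, Fri, Sat
Sep: 30 days, starts Sun → 5 of Sun, Mon ✓
Oct: 31 days, starts Tue → 5 of Tue, Wed, Thu
Nov: 30 days, starts Fri → 5 of Fri, Sat
Dec: 31 days, starts Sun → 5 of Sun, Mon, Tue ✓
Months with five Mondays: Apr, Jul, Sep, Dec.

4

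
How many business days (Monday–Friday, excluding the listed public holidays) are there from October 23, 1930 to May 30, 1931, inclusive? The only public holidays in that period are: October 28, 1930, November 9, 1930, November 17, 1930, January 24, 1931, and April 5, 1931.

155

October 23, 1930 is a Thursday.
That's 220 days from start to end, counting both.
220 = 7 × 31 + 3, so there are 31 full weeks plus 3 extra days.
Each full week contributes 5 weekdays (Mon–Fri): 31 × 5 = 155.
The 3 extra days are Thu, Fri, Sat — 2 of them qualify.
Total: 155 + 2 = 157.
Holidays: October 28, 1930 (Tue); November 9, 1930 (Sun); November 17, 1930 (Mon); January 24, 1931 (Sat); April 5, 1931 (Sun).
2 of the 5 holidays fall on weekdays; the rest are weekends and were already excluded.
Business days: 157 − 2 = 155.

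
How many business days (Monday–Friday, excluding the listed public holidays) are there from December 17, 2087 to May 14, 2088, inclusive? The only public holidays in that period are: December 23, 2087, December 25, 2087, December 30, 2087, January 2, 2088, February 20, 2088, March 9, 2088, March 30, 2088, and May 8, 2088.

101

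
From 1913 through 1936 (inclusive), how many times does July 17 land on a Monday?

3

Day of week of July 17 in each year:
1913: Thu, 1914: Fri, 1915: Sat, 1916: Mon ✓, 1917: Tue, 1918: Wed, 1919: Thu, 1920: Sat, 1921: Sun, 1922: Mon ✓, 1923: Tue, 1924: Thu, 1925: Fri, 1926: Sat, 1927: Sun, 1928: Tue, 1929: Wed, 1930: Thu, 1931: Fri, 1932: Sun, 1933: Mon ✓, 1934: Tue, 1935: Wed, 1936: Fri
Mondays: 1916, 1922, 1933.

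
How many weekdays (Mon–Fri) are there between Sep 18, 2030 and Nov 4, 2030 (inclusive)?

Sep 18, 2030 is a Wednesday.
That's 48 days from start to end, counting both.
48 = 7 × 6 + 6, so there are 6 full weeks plus 6 extra days.
Each full week contributes 5 weekdays (Mon–Fri): 6 × 5 = 30.
The 6 extra days are Wednesday, Thursday, Friday, Saturday, Sunday, Monday — 4 of them qualify.
Total: 30 + 4 = 34.

34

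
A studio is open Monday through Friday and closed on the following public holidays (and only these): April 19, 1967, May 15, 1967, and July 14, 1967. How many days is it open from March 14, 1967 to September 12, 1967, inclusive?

128 working days

March 14, 1967 is a Tuesday.
That's 183 days from start to end, counting both.
183 = 7 × 26 + 1, so there are 26 full weeks plus 1 extra day.
Each full week contributes 5 weekdays (Mon–Fri): 26 × 5 = 130.
The 1 extra day is Tue — 1 of them qualifies.
Total: 130 + 1 = 131.
Holidays: April 19, 1967 (Wed); May 15, 1967 (Mon); July 14, 1967 (Fri).
All 3 holidays fall on weekdays, so subtract 3.
Business days: 131 − 3 = 128.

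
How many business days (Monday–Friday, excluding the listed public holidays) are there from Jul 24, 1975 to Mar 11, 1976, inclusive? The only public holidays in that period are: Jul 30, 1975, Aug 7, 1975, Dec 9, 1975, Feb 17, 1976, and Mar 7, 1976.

Jul 24, 1975 is a Thursday.
That's 232 days from start to end, counting both.
232 = 7 × 33 + 1, so there are 33 full weeks plus 1 extra day.
Each full week contributes 5 weekdays (Mon–Fri): 33 × 5 = 165.
The 1 extra day is Thu — 1 of them qualifies.
Total: 165 + 1 = 166.
Holidays: Jul 30, 1975 (Wed); Aug 7, 1975 (Thu); Dec 9, 1975 (Tue); Feb 17, 1976 (Tue); Mar 7, 1976 (Sun).
4 of the 5 holidays fall on weekdays; the rest are weekends and were already excluded.
Business days: 166 − 4 = 162.

162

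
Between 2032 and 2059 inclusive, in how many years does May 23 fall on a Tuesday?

4

Day of week of May 23 in each year:
2032: Sun, 2033: Mon, 2034: Tue ✓, 2035: Wed, 2036: Fri, 2037: Sat, 2038: Sun, 2039: Mon, 2040: Wed, 2041: Thu, 2042: Fri, 2043: Sat, 2044: Mon, 2045: Tue ✓, 2046: Wed, 2047: Thu, 2048: Sat, 2049: Sun, 2050: Mon, 2051: Tue ✓, 2052: Thu, 2053: Fri, 2054: Sat, 2055: Sun, 2056: Tue ✓, 2057: Wed, 2058: Thu, 2059: Fri
Tuesdays: 2034, 2045, 2051, 2056.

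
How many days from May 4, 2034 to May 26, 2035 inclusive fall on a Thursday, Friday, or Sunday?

167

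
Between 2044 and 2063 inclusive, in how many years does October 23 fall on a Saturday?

3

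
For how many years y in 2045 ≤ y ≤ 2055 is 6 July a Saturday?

2

Day of week of July 6 in each year:
2045: Thu, 2046: Fri, 2047: Sat ✓, 2048: Mon, 2049: Tue, 2050: Wed, 2051: Thu, 2052: Sat ✓, 2053: Sun, 2054: Mon, 2055: Tue
Saturdays: 2047, 2052.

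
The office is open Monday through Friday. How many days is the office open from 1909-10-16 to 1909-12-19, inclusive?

1909-10-16 is a Saturday.
The range spans 65 days (inclusive of both endpoints).
65 = 7 × 9 + 2, so there are 9 full weeks plus 2 extra days.
Each full week contributes 5 weekdays (Mon–Fri): 9 × 5 = 45.
The 2 extra days are Saturday, Sunday — none qualify.
Total: 45 + 0 = 45.

45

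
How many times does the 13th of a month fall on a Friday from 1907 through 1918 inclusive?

Friday-the-13ths by year:
1907: Sep, Dec
1908: Mar, Nov
1909: Aug
1910: May
1911: Jan, Oct
1912: Sep, Dec
1913: Jun
1914: Feb, Mar, Nov
1915: Aug
1916: Oct
1917: Apr, Jul
1918: Sep, Dec

20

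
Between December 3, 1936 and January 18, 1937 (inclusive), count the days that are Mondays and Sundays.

14

December 3, 1936 is a Thursday.
From December 3, 1936 to January 18, 1937 is 47 days inclusive.
47 = 7 × 6 + 5, so there are 6 full weeks plus 5 extra days.
Each full week contributes 2 days from the set (Mon, Sun): 6 × 2 = 12.
The 5 extra days are Thu, Fri, Sat, Sun, Mon — 2 of them qualify.
Total: 12 + 2 = 14.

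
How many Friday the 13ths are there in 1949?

1

The 13th falls on a Friday when the month's 13th has weekday Fri.
Jan 13 is Thu; Feb 13 is Sun; Mar 13 is Sun; Apr 13 is Wed; May 13 is Fri ✓; Jun 13 is Mon; Jul 13 is Wed; Aug 13 is Sat; Sep 13 is Tue; Oct 13 is Thu; Nov 13 is Sun; Dec 13 is Tue.
Friday the 13ths: May.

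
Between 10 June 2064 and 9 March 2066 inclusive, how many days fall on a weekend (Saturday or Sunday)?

10 June 2064 is a Tuesday.
From 10 June 2064 to 9 March 2066 is 638 days inclusive.
638 = 7 × 91 + 1, so there are 91 full weeks plus 1 extra day.
Each full week contributes 2 weekend days (Sat, Sun): 91 × 2 = 182.
The 1 extra day is Tuesday — none qualify.
Total: 182 + 0 = 182.

182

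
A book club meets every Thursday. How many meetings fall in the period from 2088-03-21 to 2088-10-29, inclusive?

32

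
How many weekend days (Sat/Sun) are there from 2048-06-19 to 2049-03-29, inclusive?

82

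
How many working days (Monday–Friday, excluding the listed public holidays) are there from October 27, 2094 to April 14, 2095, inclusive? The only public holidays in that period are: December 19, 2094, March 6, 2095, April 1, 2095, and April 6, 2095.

120 working days

October 27, 2094 is a Wednesday.
From October 27, 2094 to April 14, 2095 is 170 days inclusive.
170 = 7 × 24 + 2, so there are 24 full weeks plus 2 extra days.
Each full week contributes 5 weekdays (Mon–Fri): 24 × 5 = 120.
The 2 extra days are Wednesday, Thursday — 2 of them qualify.
Total: 120 + 2 = 122.
Holidays: December 19, 2094 (Sun); March 6, 2095 (Sun); April 1, 2095 (Fri); April 6, 2095 (Wed).
2 of the 4 holidays fall on weekdays; the rest are weekends and were already excluded.
Business days: 122 − 2 = 120.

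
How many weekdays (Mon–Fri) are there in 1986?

261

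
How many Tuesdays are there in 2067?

52

January 1, 2067 is a Saturday.
The range spans 365 days (inclusive of both endpoints).
365 = 7 × 52 + 1, so there are 52 full weeks plus 1 extra day.
Each full week contributes one Tuesday: 52 so far.
The 1 extra day is Sat — none qualify.
Total: 52 + 0 = 52.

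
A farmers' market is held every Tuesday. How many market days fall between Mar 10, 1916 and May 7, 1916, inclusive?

8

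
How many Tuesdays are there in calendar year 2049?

52

2049-01-01 is a Friday.
The range spans 365 days (inclusive of both endpoints).
365 = 7 × 52 + 1, so there are 52 full weeks plus 1 extra day.
Each full week contributes one Tuesday: 52 so far.
The 1 extra day is Fri — none qualify.
Total: 52 + 0 = 52.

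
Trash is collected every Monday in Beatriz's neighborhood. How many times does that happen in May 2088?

5

1 May 2088 is a Saturday.
From 1 May 2088 to 31 May 2088 is 31 days inclusive.
31 = 7 × 4 + 3, so there are 4 full weeks plus 3 extra days.
Each full week contributes one Monday: 4 so far.
The 3 extra days are Saturday, Sunday, Monday — 1 of them qualifies.
Total: 4 + 1 = 5.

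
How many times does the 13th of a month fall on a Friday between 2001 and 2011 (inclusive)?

18

Friday-the-13ths by year:
2001: Apr, Jul
2002: Sep, Dec
2003: Jun
2004: Feb, Aug
2005: May
2006: Jan, Oct
2007: Apr, Jul
2008: Jun
2009: Feb, Mar, Nov
2010: Aug
2011: May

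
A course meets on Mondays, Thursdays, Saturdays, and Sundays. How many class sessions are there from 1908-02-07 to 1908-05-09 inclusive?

53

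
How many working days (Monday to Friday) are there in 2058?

1 January 2058 is a Tuesday.
The range spans 365 days (inclusive of both endpoints).
365 = 7 × 52 + 1, so there are 52 full weeks plus 1 extra day.
Each full week contributes 5 weekdays (Mon–Fri): 52 × 5 = 260.
The 1 extra day is Tuesday — 1 of them qualifies.
Total: 260 + 1 = 261.

261 weekdays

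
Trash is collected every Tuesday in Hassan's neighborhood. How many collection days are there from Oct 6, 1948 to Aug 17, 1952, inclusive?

Oct 6, 1948 is a Wednesday.
That's 1412 days from start to end, counting both.
1412 = 7 × 201 + 5, so there are 201 full weeks plus 5 extra days.
Each full week contributes one Tuesday: 201 so far.
The 5 extra days are Wed, Thu, Fri, Sat, Sun — none qualify.
Total: 201 + 0 = 201.

201 Tuesdays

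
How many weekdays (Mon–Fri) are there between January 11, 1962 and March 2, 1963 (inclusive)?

January 11, 1962 is a Thursday.
That's 416 days from start to end, counting both.
416 = 7 × 59 + 3, so there are 59 full weeks plus 3 extra days.
Each full week contributes 5 weekdays (Mon–Fri): 59 × 5 = 295.
The 3 extra days are Thu, Fri, Sat — 2 of them qualify.
Total: 295 + 2 = 297.

297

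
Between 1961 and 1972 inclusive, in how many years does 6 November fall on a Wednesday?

Day of week of November 6 in each year:
1961: Mon, 1962: Tue, 1963: Wed ✓, 1964: Fri, 1965: Sat, 1966: Sun, 1967: Mon, 1968: Wed ✓, 1969: Thu, 1970: Fri, 1971: Sat, 1972: Mon
Wednesdays: 1963, 1968.

2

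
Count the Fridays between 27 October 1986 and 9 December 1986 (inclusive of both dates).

27 October 1986 is a Monday.
That's 44 days from start to end, counting both.
44 = 7 × 6 + 2, so there are 6 full weeks plus 2 extra days.
Each full week contributes one Friday: 6 so far.
The 2 extra days are Monday, Tuesday — none qualify.
Total: 6 + 0 = 6.

6 Fridays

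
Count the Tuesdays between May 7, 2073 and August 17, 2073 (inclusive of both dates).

15 Tuesdays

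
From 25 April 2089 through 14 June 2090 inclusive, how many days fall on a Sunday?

59

25 April 2089 is a Monday.
The range spans 416 days (inclusive of both endpoints).
416 = 7 × 59 + 3, so there are 59 full weeks plus 3 extra days.
Each full week contributes one Sunday: 59 so far.
The 3 extra days are Monday, Tuesday, Wednesday — none qualify.
Total: 59 + 0 = 59.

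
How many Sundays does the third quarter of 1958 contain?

July 1, 1958 is a Tuesday.
From July 1, 1958 to September 30, 1958 is 92 days inclusive.
92 = 7 × 13 + 1, so there are 13 full weeks plus 1 extra day.
Each full week contributes one Sunday: 13 so far.
The 1 extra day is Tue — none qualify.
Total: 13 + 0 = 13.

13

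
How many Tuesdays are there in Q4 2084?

1 October 2084 is a Sunday.
That's 92 days from start to end, counting both.
92 = 7 × 13 + 1, so there are 13 full weeks plus 1 extra day.
Each full week contributes one Tuesday: 13 so far.
The 1 extra day is Sunday — none qualify.
Total: 13 + 0 = 13.

13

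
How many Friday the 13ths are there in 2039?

1

The 13th falls on a Friday when the month's 13th has weekday Fri.
Jan 13 is Thu; Feb 13 is Sun; Mar 13 is Sun; Apr 13 is Wed; May 13 is Fri ✓; Jun 13 is Mon; Jul 13 is Wed; Aug 13 is Sat; Sep 13 is Tue; Oct 13 is Thu; Nov 13 is Sun; Dec 13 is Tue.
Friday the 13ths: May.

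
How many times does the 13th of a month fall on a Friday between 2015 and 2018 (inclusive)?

8

Friday-the-13ths by year:
2015: Feb, Mar, Nov
2016: May
2017: Jan, Oct
2018: Apr, Jul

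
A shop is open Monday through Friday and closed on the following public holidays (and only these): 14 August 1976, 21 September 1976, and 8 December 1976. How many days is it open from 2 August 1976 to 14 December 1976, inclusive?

2 August 1976 is a Monday.
That's 135 days from start to end, counting both.
135 = 7 × 19 + 2, so there are 19 full weeks plus 2 extra days.
Each full week contributes 5 weekdays (Mon–Fri): 19 × 5 = 95.
The 2 extra days are Monday, Tuesday — 2 of them qualify.
Total: 95 + 2 = 97.
Holidays: 14 August 1976 (Sat); 21 September 1976 (Tue); 8 December 1976 (Wed).
2 of the 3 holidays fall on weekdays; the rest are weekends and were already excluded.
Business days: 97 − 2 = 95.

95 business days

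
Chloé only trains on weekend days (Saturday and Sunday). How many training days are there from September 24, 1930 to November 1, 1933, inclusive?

September 24, 1930 is a Wednesday.
The range spans 1135 days (inclusive of both endpoints).
1135 = 7 × 162 + 1, so there are 162 full weeks plus 1 extra day.
Each full week contributes 2 weekend days (Sat, Sun): 162 × 2 = 324.
The 1 extra day is Wed — none qualify.
Total: 324 + 0 = 324.

324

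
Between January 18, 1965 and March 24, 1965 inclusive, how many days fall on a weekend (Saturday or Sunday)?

January 18, 1965 is a Monday.
That's 66 days from start to end, counting both.
66 = 7 × 9 + 3, so there are 9 full weeks plus 3 extra days.
Each full week contributes 2 weekend days (Sat, Sun): 9 × 2 = 18.
The 3 extra days are Monday, Tuesday, Wednesday — none qualify.
Total: 18 + 0 = 18.

18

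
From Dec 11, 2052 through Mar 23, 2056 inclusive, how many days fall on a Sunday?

171 Sundays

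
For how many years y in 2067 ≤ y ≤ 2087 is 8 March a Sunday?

3

Day of week of March 8 in each year:
2067: Tue, 2068: Thu, 2069: Fri, 2070: Sat, 2071: Sun ✓, 2072: Tue, 2073: Wed, 2074: Thu, 2075: Fri, 2076: Sun ✓, 2077: Mon, 2078: Tue, 2079: Wed, 2080: Fri, 2081: Sat, 2082: Sun ✓, 2083: Mon, 2084: Wed, 2085: Thu, 2086: Fri, 2087: Sat
Sundays: 2071, 2076, 2082.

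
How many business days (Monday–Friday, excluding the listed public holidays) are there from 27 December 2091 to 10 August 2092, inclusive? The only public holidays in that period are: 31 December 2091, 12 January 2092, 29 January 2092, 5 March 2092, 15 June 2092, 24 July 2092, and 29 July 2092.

157

27 December 2091 is a Thursday.
From 27 December 2091 to 10 August 2092 is 228 days inclusive.
228 = 7 × 32 + 4, so there are 32 full weeks plus 4 extra days.
Each full week contributes 5 weekdays (Mon–Fri): 32 × 5 = 160.
The 4 extra days are Thu, Fri, Sat, Sun — 2 of them qualify.
Total: 160 + 2 = 162.
Holidays: 31 December 2091 (Mon); 12 January 2092 (Sat); 29 January 2092 (Tue); 5 March 2092 (Wed); 15 June 2092 (Sun); 24 July 2092 (Thu); 29 July 2092 (Tue).
5 of the 7 holidays fall on weekdays; the rest are weekends and were already excluded.
Business days: 162 − 5 = 157.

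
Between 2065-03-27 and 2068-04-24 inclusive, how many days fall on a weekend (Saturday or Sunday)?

322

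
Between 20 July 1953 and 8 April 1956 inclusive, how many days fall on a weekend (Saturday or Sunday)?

284

20 July 1953 is a Monday.
That's 994 days from start to end, counting both.
994 = 7 × 142, so the span is exactly 142 full weeks.
Each full week contributes 2 weekend days (Sat, Sun): 142 × 2 = 284.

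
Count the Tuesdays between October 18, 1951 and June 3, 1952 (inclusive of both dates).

October 18, 1951 is a Thursday.
The range spans 230 days (inclusive of both endpoints).
230 = 7 × 32 + 6, so there are 32 full weeks plus 6 extra days.
Each full week contributes one Tuesday: 32 so far.
The 6 extra days are Thu, Fri, Sat, Sun, Mon, Tue — 1 of them qualifies.
Total: 32 + 1 = 33.

33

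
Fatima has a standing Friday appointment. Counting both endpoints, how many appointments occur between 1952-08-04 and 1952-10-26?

1952-08-04 is a Monday.
The range spans 84 days (inclusive of both endpoints).
84 = 7 × 12, so the span is exactly 12 full weeks.
Each full week contributes one Friday: 12 so far.
Total: 12.

12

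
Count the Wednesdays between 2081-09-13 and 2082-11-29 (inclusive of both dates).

63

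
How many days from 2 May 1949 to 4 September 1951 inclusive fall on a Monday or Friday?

2 May 1949 is a Monday.
That's 856 days from start to end, counting both.
856 = 7 × 122 + 2, so there are 122 full weeks plus 2 extra days.
Each full week contributes 2 days from the set (Mon, Fri): 122 × 2 = 244.
The 2 extra days are Monday, Tuesday — 1 of them qualifies.
Total: 244 + 1 = 245.

245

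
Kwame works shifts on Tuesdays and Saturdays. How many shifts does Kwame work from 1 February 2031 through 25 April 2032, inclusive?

1 February 2031 is a Saturday.
From 1 February 2031 to 25 April 2032 is 450 days inclusive.
450 = 7 × 64 + 2, so there are 64 full weeks plus 2 extra days.
Each full week contributes 2 days from the set (Tue, Sat): 64 × 2 = 128.
The 2 extra days are Saturday, Sunday — 1 of them qualifies.
Total: 128 + 1 = 129.

129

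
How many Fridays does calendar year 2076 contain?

52

2076-01-01 is a Wednesday.
The range spans 366 days (inclusive of both endpoints).
366 = 7 × 52 + 2, so there are 52 full weeks plus 2 extra days.
Each full week contributes one Friday: 52 so far.
The 2 extra days are Wednesday, Thursday — none qualify.
Total: 52 + 0 = 52.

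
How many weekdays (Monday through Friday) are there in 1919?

January 1, 1919 is a Wednesday.
That's 365 days from start to end, counting both.
365 = 7 × 52 + 1, so there are 52 full weeks plus 1 extra day.
Each full week contributes 5 weekdays (Mon–Fri): 52 × 5 = 260.
The 1 extra day is Wed — 1 of them qualifies.
Total: 260 + 1 = 261.

261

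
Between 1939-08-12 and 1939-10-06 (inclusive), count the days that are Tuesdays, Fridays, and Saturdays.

24

1939-08-12 is a Saturday.
The range spans 56 days (inclusive of both endpoints).
56 = 7 × 8, so the span is exactly 8 full weeks.
Each full week contributes 3 days from the set (Tue, Fri, Sat): 8 × 3 = 24.
Total: 24.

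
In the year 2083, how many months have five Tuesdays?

A month has five Tuesdays exactly when Tuesday falls within its first (length − 28) days.
Jan: 31 days, starts Fri → 5 of Fri, Sat, Sun
Feb: 28 days, starts Mon → 5 of (none)
Mar: 31 days, starts Mon → 5 of Mon, Tue, Wed ✓
Apr: 30 days, starts Thu → 5 of Thu, Fri
May: 31 days, starts Sat → 5 of Sat, Sun, Mon
Jun: 30 days, starts Tue → 5 of Tue, Wed ✓
Jul: 31 days, starts Thu → 5 of Thu, Fri, Sat
Aug: 31 days, starts Sun → 5 of Sun, Mon, Tue ✓
Sep: 30 days, starts Wed → 5 of Wed, Thu
Oct: 31 days, starts Fri → 5 of Fri, Sat, Sun
Nov: 30 days, starts Mon → 5 of Mon, Tue ✓
Dec: 31 days, starts Wed → 5 of Wed, Thu, Fri
Months with five Tuesdays: Mar, Jun, Aug, Nov.

4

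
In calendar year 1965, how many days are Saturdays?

52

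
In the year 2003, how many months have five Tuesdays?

A month has five Tuesdays exactly when Tuesday falls within its first (length − 28) days.
Jan: 31 days, starts Wed → 5 of Wed, Thu, Fri
Feb: 28 days, starts Sat → 5 of (none)
Mar: 31 days, starts Sat → 5 of Sat, Sun, Mon
Apr: 30 days, starts Tue → 5 of Tue, Wed ✓
May: 31 days, starts Thu → 5 of Thu, Fri, Sat
Jun: 30 days, starts Sun → 5 of Sun, Mon
Jul: 31 days, starts Tue → 5 of Tue, Wed, Thu ✓
Aug: 31 days, starts Fri → 5 of Fri, Sat, Sun
Sep: 30 days, starts Mon → 5 of Mon, Tue ✓
Oct: 31 days, starts Wed → 5 of Wed, Thu, Fri
Nov: 30 days, starts Sat → 5 of Sat, Sun
Dec: 31 days, starts Mon → 5 of Mon, Tue, Wed ✓
Months with five Tuesdays: Apr, Jul, Sep, Dec.

4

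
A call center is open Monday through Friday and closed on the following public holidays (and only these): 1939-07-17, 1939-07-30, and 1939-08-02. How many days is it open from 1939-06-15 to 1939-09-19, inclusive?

67 business days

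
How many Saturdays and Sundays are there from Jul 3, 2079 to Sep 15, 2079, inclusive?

20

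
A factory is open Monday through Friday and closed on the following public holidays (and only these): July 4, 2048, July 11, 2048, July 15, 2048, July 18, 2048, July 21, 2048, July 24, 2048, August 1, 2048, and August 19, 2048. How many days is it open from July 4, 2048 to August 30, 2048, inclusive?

36

July 4, 2048 is a Saturday.
The range spans 58 days (inclusive of both endpoints).
58 = 7 × 8 + 2, so there are 8 full weeks plus 2 extra days.
Each full week contributes 5 weekdays (Mon–Fri): 8 × 5 = 40.
The 2 extra days are Sat, Sun — none qualify.
Total: 40 + 0 = 40.
Holidays: July 4, 2048 (Sat); July 11, 2048 (Sat); July 15, 2048 (Wed); July 18, 2048 (Sat); July 21, 2048 (Tue); July 24, 2048 (Fri); August 1, 2048 (Sat); August 19, 2048 (Wed).
4 of the 8 holidays fall on weekdays; the rest are weekends and were already excluded.
Business days: 40 − 4 = 36.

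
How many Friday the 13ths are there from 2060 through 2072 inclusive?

23

Friday-the-13ths by year:
2060: Feb, Aug
2061: May
2062: Jan, Oct
2063: Apr, Jul
2064: Jun
2065: Feb, Mar, Nov
2066: Aug
2067: May
2068: Jan, Apr, Jul
2069: Sep, Dec
2070: Jun
2071: Feb, Mar, Nov
2072: May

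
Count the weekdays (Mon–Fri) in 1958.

1958-01-01 is a Wednesday.
From 1958-01-01 to 1958-12-31 is 365 days inclusive.
365 = 7 × 52 + 1, so there are 52 full weeks plus 1 extra day.
Each full week contributes 5 weekdays (Mon–Fri): 52 × 5 = 260.
The 1 extra day is Wed — 1 of them qualifies.
Total: 260 + 1 = 261.

261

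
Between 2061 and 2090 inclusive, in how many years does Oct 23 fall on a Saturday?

Day of week of October 23 in each year:
2061: Sun, 2062: Mon, 2063: Tue, 2064: Thu, 2065: Fri, 2066: Sat ✓, 2067: Sun, 2068: Tue, 2069: Wed, 2070: Thu, 2071: Fri, 2072: Sun, 2073: Mon, 2074: Tue, 2075: Wed, 2076: Fri, 2077: Sat ✓, 2078: Sun, 2079: Mon, 2080: Wed, 2081: Thu, 2082: Fri, 2083: Sat ✓, 2084: Mon, 2085: Tue, 2086: Wed, 2087: Thu, 2088: Sat ✓, 2089: Sun, 2090: Mon
Saturdays: 2066, 2077, 2083, 2088.

4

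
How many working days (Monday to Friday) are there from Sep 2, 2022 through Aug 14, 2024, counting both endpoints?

Sep 2, 2022 is a Friday.
From Sep 2, 2022 to Aug 14, 2024 is 713 days inclusive.
713 = 7 × 101 + 6, so there are 101 full weeks plus 6 extra days.
Each full week contributes 5 weekdays (Mon–Fri): 101 × 5 = 505.
The 6 extra days are Friday, Saturday, Sunday, Monday, Tuesday, Wednesday — 4 of them qualify.
Total: 505 + 4 = 509.

509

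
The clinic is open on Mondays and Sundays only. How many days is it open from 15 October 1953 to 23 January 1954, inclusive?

28

15 October 1953 is a Thursday.
From 15 October 1953 to 23 January 1954 is 101 days inclusive.
101 = 7 × 14 + 3, so there are 14 full weeks plus 3 extra days.
Each full week contributes 2 days from the set (Mon, Sun): 14 × 2 = 28.
The 3 extra days are Thu, Fri, Sat — none qualify.
Total: 28 + 0 = 28.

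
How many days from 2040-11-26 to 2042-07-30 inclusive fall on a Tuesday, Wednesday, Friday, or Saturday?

350

2040-11-26 is a Monday.
The range spans 612 days (inclusive of both endpoints).
612 = 7 × 87 + 3, so there are 87 full weeks plus 3 extra days.
Each full week contributes 4 days from the set (Tue, Wed, Fri, Sat): 87 × 4 = 348.
The 3 extra days are Monday, Tuesday, Wednesday — 2 of them qualify.
Total: 348 + 2 = 350.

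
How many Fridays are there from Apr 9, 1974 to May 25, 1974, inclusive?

7

Apr 9, 1974 is a Tuesday.
The range spans 47 days (inclusive of both endpoints).
47 = 7 × 6 + 5, so there are 6 full weeks plus 5 extra days.
Each full week contributes one Friday: 6 so far.
The 5 extra days are Tuesday, Wednesday, Thursday, Friday, Saturday — 1 of them qualifies.
Total: 6 + 1 = 7.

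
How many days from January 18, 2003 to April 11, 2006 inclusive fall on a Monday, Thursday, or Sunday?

January 18, 2003 is a Saturday.
That's 1180 days from start to end, counting both.
1180 = 7 × 168 + 4, so there are 168 full weeks plus 4 extra days.
Each full week contributes 3 days from the set (Mon, Thu, Sun): 168 × 3 = 504.
The 4 extra days are Saturday, Sunday, Monday, Tuesday — 2 of them qualify.
Total: 504 + 2 = 506.

506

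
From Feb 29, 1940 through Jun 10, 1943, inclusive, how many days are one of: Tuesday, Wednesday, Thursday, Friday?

Feb 29, 1940 is a Thursday.
From Feb 29, 1940 to Jun 10, 1943 is 1198 days inclusive.
1198 = 7 × 171 + 1, so there are 171 full weeks plus 1 extra day.
Each full week contributes 4 days from the set (Tue, Wed, Thu, Fri): 171 × 4 = 684.
The 1 extra day is Thu — 1 of them qualifies.
Total: 684 + 1 = 685.

685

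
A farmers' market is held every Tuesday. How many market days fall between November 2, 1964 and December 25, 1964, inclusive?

8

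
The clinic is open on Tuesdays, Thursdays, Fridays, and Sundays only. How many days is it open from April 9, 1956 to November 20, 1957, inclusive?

April 9, 1956 is a Monday.
The range spans 591 days (inclusive of both endpoints).
591 = 7 × 84 + 3, so there are 84 full weeks plus 3 extra days.
Each full week contributes 4 days from the set (Tue, Thu, Fri, Sun): 84 × 4 = 336.
The 3 extra days are Monday, Tuesday, Wednesday — 1 of them qualifies.
Total: 336 + 1 = 337.

337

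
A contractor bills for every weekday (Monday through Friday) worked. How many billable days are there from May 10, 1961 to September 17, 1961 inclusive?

93 weekdays

May 10, 1961 is a Wednesday.
From May 10, 1961 to September 17, 1961 is 131 days inclusive.
131 = 7 × 18 + 5, so there are 18 full weeks plus 5 extra days.
Each full week contributes 5 weekdays (Mon–Fri): 18 × 5 = 90.
The 5 extra days are Wednesday, Thursday, Friday, Saturday, Sunday — 3 of them qualify.
Total: 90 + 3 = 93.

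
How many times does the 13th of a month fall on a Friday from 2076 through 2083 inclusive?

Friday-the-13ths by year:
2076: Mar, Nov
2077: Aug
2078: May
2079: Jan, Oct
2080: Sep, Dec
2081: Jun
2082: Feb, Mar, Nov
2083: Aug

13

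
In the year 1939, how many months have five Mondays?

A month has five Mondays exactly when Monday falls within its first (length − 28) days.
Jan: 31 days, starts Sun → 5 of Sun, Mon, Tue ✓
Feb: 28 days, starts Wed → 5 of (none)
Mar: 31 days, starts Wed → 5 of Wed, Thu, Fri
Apr: 30 days, starts Sat → 5 of Sat, Sun
May: 31 days, starts Mon → 5 of Mon, Tue, Wed ✓
Jun: 30 days, starts Thu → 5 of Thu, Fri
Jul: 31 days, starts Sat → 5 of Sat, Sun, Mon ✓
Aug: 31 days, starts Tue → 5 of Tue, Wed, Thu
Sep: 30 days, starts Fri → 5 of Fri, Sat
Oct: 31 days, starts Sun → 5 of Sun, Mon, Tue ✓
Nov: 30 days, starts Wed → 5 of Wed, Thu
Dec: 31 days, starts Fri → 5 of Fri, Sat, Sun
Months with five Mondays: Jan, May, Jul, Oct.

4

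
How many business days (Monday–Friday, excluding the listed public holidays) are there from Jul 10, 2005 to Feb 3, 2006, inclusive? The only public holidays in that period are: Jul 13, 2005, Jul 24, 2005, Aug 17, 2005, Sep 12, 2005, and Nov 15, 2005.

146 business days

Jul 10, 2005 is a Sunday.
The range spans 209 days (inclusive of both endpoints).
209 = 7 × 29 + 6, so there are 29 full weeks plus 6 extra days.
Each full week contributes 5 weekdays (Mon–Fri): 29 × 5 = 145.
The 6 extra days are Sun, Mon, Tue, Wed, Thu, Fri — 5 of them qualify.
Total: 145 + 5 = 150.
Holidays: Jul 13, 2005 (Wed); Jul 24, 2005 (Sun); Aug 17, 2005 (Wed); Sep 12, 2005 (Mon); Nov 15, 2005 (Tue).
4 of the 5 holidays fall on weekdays; the rest are weekends and were already excluded.
Business days: 150 − 4 = 146.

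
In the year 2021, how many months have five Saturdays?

A month has five Saturdays exactly when Saturday falls within its first (length − 28) days.
Jan: 31 days, starts Fri → 5 of Fri, Sat, Sun ✓
Feb: 28 days, starts Mon → 5 of (none)
Mar: 31 days, starts Mon → 5 of Mon, Tue, Wed
Apr: 30 days, starts Thu → 5 of Thu, Fri
May: 31 days, starts Sat → 5 of Sat, Sun, Mon ✓
Jun: 30 days, starts Tue → 5 of Tue, Wed
Jul: 31 days, starts Thu → 5 of Thu, Fri, Sat ✓
Aug: 31 days, starts Sun → 5 of Sun, Mon, Tue
Sep: 30 days, starts Wed → 5 of Wed, Thu
Oct: 31 days, starts Fri → 5 of Fri, Sat, Sun ✓
Nov: 30 days, starts Mon → 5 of Mon, Tue
Dec: 31 days, starts Wed → 5 of Wed, Thu, Fri
Months with five Saturdays: Jan, May, Jul, Oct.

4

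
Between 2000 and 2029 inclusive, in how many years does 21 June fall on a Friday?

Day of week of June 21 in each year:
2000: Wed, 2001: Thu, 2002: Fri ✓, 2003: Sat, 2004: Mon, 2005: Tue, 2006: Wed, 2007: Thu, 2008: Sat, 2009: Sun, 2010: Mon, 2011: Tue, 2012: Thu, 2013: Fri ✓, 2014: Sat, 2015: Sun, 2016: Tue, 2017: Wed, 2018: Thu, 2019: Fri ✓, 2020: Sun, 2021: Mon, 2022: Tue, 2023: Wed, 2024: Fri ✓, 2025: Sat, 2026: Sun, 2027: Mon, 2028: Wed, 2029: Thu
Fridays: 2002, 2013, 2019, 2024.

4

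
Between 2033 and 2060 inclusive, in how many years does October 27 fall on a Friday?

4

Day of week of October 27 in each year:
2033: Thu, 2034: Fri ✓, 2035: Sat, 2036: Mon, 2037: Tue, 2038: Wed, 2039: Thu, 2040: Sat, 2041: Sun, 2042: Mon, 2043: Tue, 2044: Thu, 2045: Fri ✓, 2046: Sat, 2047: Sun, 2048: Tue, 2049: Wed, 2050: Thu, 2051: Fri ✓, 2052: Sun, 2053: Mon, 2054: Tue, 2055: Wed, 2056: Fri ✓, 2057: Sat, 2058: Sun, 2059: Mon, 2060: Wed
Fridays: 2034, 2045, 2051, 2056.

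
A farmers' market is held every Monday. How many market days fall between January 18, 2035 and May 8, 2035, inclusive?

16 Mondays

January 18, 2035 is a Thursday.
The range spans 111 days (inclusive of both endpoints).
111 = 7 × 15 + 6, so there are 15 full weeks plus 6 extra days.
Each full week contributes one Monday: 15 so far.
The 6 extra days are Thu, Fri, Sat, Sun, Mon, Tue — 1 of them qualifies.
Total: 15 + 1 = 16.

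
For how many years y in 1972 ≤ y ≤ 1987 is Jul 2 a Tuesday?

2

Day of week of July 2 in each year:
1972: Sun, 1973: Mon, 1974: Tue ✓, 1975: Wed, 1976: Fri, 1977: Sat, 1978: Sun, 1979: Mon, 1980: Wed, 1981: Thu, 1982: Fri, 1983: Sat, 1984: Mon, 1985: Tue ✓, 1986: Wed, 1987: Thu
Tuesdays: 1974, 1985.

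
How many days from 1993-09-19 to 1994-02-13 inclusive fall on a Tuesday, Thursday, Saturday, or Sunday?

1993-09-19 is a Sunday.
That's 148 days from start to end, counting both.
148 = 7 × 21 + 1, so there are 21 full weeks plus 1 extra day.
Each full week contributes 4 days from the set (Tue, Thu, Sat, Sun): 21 × 4 = 84.
The 1 extra day is Sunday — 1 of them qualifies.
Total: 84 + 1 = 85.

85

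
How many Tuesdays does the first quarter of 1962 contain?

13

1962-01-01 is a Monday.
The range spans 90 days (inclusive of both endpoints).
90 = 7 × 12 + 6, so there are 12 full weeks plus 6 extra days.
Each full week contributes one Tuesday: 12 so far.
The 6 extra days are Mon, Tue, Wed, Thu, Fri, Sat — 1 of them qualifies.
Total: 12 + 1 = 13.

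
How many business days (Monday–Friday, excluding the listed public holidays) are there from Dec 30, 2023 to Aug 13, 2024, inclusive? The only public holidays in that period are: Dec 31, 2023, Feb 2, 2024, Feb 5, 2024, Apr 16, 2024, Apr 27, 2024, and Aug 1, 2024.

158

Dec 30, 2023 is a Saturday.
The range spans 228 days (inclusive of both endpoints).
228 = 7 × 32 + 4, so there are 32 full weeks plus 4 extra days.
Each full week contributes 5 weekdays (Mon–Fri): 32 × 5 = 160.
The 4 extra days are Saturday, Sunday, Monday, Tuesday — 2 of them qualify.
Total: 160 + 2 = 162.
Holidays: Dec 31, 2023 (Sun); Feb 2, 2024 (Fri); Feb 5, 2024 (Mon); Apr 16, 2024 (Tue); Apr 27, 2024 (Sat); Aug 1, 2024 (Thu).
4 of the 6 holidays fall on weekdays; the rest are weekends and were already excluded.
Business days: 162 − 4 = 158.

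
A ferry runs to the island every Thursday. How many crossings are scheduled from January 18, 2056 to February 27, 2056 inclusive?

January 18, 2056 is a Tuesday.
That's 41 days from start to end, counting both.
41 = 7 × 5 + 6, so there are 5 full weeks plus 6 extra days.
Each full week contributes one Thursday: 5 so far.
The 6 extra days are Tuesday, Wednesday, Thursday, Friday, Saturday, Sunday — 1 of them qualifies.
Total: 5 + 1 = 6.

6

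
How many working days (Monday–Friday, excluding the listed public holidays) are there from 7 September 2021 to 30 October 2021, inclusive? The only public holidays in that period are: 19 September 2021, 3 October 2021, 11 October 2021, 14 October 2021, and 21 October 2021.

36 working days

7 September 2021 is a Tuesday.
That's 54 days from start to end, counting both.
54 = 7 × 7 + 5, so there are 7 full weeks plus 5 extra days.
Each full week contributes 5 weekdays (Mon–Fri): 7 × 5 = 35.
The 5 extra days are Tuesday, Wednesday, Thursday, Friday, Saturday — 4 of them qualify.
Total: 35 + 4 = 39.
Holidays: 19 September 2021 (Sun); 3 October 2021 (Sun); 11 October 2021 (Mon); 14 October 2021 (Thu); 21 October 2021 (Thu).
3 of the 5 holidays fall on weekdays; the rest are weekends and were already excluded.
Business days: 39 − 3 = 36.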